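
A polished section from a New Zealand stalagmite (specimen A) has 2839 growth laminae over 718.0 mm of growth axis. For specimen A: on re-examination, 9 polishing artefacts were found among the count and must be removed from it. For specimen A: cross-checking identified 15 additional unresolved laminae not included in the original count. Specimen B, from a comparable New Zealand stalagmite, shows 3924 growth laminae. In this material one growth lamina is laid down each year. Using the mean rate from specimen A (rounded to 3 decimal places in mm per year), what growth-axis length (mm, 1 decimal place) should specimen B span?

988.8 mm

Specimen A: after corrections the count is 2839 − 9 + 15 = 2845 growth laminae.
A: Extension rate ≈ 718.0 / 2845 = 0.252 mm/year.
For B, 0.252 mm/year × 3924 years = 988.8 mm.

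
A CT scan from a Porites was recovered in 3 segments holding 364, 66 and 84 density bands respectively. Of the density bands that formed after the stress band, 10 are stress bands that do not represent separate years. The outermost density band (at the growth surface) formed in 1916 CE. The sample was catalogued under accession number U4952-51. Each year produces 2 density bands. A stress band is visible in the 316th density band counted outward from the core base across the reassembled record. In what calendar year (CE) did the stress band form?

1822 CE

Total density bands = 364 + 66 + 84 = 514.
514 − 316 = 198 density bands lie beyond the stress band toward the growth surface.
198 − 10 false = 188 true density bands after the stress band.
With 2 density bands per year, 188 / 2 = 94 years.
The density band at the growth surface is 1916 CE, so the stress band dates to 1916 − 94 = 1822 CE.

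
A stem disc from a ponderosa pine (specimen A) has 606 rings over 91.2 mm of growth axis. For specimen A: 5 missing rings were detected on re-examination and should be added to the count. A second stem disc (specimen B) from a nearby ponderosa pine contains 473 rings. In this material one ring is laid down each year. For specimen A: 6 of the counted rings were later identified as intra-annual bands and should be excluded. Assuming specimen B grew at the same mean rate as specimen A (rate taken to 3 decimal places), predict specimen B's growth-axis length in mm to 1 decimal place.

71.4 mm

Specimen A: true ring count = 606 − 6 + 5 = 605.
A: 91.2 mm over 605 years gives 91.2 / 605 ≈ 0.151 mm/yr.
For B, 0.151 mm/year × 473 years = 71.4 mm.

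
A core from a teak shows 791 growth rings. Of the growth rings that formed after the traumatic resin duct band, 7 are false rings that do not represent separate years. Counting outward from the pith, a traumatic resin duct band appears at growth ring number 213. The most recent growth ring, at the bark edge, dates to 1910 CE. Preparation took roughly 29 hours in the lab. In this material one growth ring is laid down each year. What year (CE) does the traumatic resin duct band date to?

1339 CE

Between growth ring 213 and the bark edge there are 791 − 213 = 578 growth rings.
Removing the 7 false growth rings leaves 578 − 7 = 571 true growth rings beyond the traumatic resin duct band.
Counting back 571 years from 1910 CE places the traumatic resin duct band in 1910 − 571 = 1339 CE.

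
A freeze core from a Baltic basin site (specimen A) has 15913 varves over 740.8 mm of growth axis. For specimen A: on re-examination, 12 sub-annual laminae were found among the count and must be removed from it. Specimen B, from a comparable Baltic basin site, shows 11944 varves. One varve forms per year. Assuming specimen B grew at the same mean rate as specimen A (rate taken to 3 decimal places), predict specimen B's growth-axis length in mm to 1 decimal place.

561.4 mm

Specimen A: correcting the raw count gives 15913 − 12 = 15901 true varves.
A: Mean rate = 740.8 mm / 15901 years ≈ 0.047 mm/yr.
B's length ≈ 0.047 × 11944 = 561.4 mm.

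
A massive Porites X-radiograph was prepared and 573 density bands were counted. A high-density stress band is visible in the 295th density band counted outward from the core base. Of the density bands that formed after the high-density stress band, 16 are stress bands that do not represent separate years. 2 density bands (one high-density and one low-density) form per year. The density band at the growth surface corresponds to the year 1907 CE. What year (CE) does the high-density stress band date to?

1776 CE

Between density band 295 and the growth surface there are 573 − 295 = 278 density bands.
Excluding 16 false density bands: 278 − 16 = 262.
With 2 density bands per year, 262 / 2 = 131 years.
Counting back 131 years from 1907 CE places the high-density stress band in 1907 − 131 = 1776 CE.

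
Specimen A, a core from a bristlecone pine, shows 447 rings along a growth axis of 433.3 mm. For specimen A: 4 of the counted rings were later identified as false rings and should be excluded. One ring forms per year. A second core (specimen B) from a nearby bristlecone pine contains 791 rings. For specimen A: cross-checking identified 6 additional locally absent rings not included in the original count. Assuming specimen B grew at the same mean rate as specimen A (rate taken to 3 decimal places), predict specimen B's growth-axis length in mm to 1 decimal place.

763.3 mm

Specimen A: after corrections the count is 447 − 4 + 6 = 449 rings.
A: Mean rate = 433.3 mm / 449 years ≈ 0.965 mm/year.
B's length ≈ 0.965 × 791 = 763.3 mm.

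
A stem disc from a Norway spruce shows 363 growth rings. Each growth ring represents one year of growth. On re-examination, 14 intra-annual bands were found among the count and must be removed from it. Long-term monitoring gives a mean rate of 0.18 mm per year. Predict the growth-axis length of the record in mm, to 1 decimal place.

62.8 mm

Adjusted count: 363 − 14 = 349 growth rings.
Predicted length = 0.18 mm/year × 349 years = 62.8 mm.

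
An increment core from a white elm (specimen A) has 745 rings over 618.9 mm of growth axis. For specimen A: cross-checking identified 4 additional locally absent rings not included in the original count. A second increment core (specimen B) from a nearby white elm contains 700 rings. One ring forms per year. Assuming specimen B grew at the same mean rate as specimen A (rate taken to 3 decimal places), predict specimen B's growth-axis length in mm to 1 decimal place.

Specimen A: true ring count = 745 + 4 = 749.
A: Extension rate ≈ 618.9 / 749 = 0.826 mm/yr.
B's length ≈ 0.826 × 700 = 578.2 mm.

578.2 mm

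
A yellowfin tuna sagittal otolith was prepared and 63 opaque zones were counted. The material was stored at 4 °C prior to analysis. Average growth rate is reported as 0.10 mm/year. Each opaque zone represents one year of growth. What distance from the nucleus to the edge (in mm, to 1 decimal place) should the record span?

The record spans 63 years at 0.10 mm per year.
63 years at 0.10 mm/year gives 0.10 × 63 = 6.3 mm.

6.3 mm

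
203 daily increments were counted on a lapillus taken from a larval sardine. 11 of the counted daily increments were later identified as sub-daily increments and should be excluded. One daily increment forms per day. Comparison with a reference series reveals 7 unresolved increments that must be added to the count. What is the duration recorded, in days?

Correcting the raw count gives 203 − 11 + 7 = 199 true daily increments.
One daily increment per day makes the duration 199 days.

199 d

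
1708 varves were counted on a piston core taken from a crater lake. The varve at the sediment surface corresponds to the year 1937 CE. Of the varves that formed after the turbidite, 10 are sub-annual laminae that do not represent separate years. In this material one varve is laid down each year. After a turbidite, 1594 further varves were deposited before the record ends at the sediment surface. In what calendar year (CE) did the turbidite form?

1594 varves formed after the turbidite.
1594 − 10 false = 1584 true varves after the turbidite.
Counting back 1584 years from 1937 CE places the turbidite in 1937 − 1584 = 353 CE.

353 CE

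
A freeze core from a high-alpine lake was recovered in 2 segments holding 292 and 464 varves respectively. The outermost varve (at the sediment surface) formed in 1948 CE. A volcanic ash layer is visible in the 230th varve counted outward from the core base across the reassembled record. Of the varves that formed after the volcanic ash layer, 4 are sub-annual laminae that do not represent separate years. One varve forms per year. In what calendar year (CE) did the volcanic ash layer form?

Total varves = 292 + 464 = 756.
The volcanic ash layer sits at varve 230 from the core base, so 756 − 230 = 526 varves formed after it.
Excluding 4 false varves: 526 − 4 = 522.
Counting back 522 years from 1948 CE places the volcanic ash layer in 1948 − 522 = 1426 CE.

1426 CE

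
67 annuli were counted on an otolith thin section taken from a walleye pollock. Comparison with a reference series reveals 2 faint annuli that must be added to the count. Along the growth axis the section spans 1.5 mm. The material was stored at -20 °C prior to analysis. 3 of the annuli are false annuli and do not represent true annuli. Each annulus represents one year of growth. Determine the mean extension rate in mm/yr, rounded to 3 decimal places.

0.023 mm/yr

After corrections the count is 67 − 3 + 2 = 66 annuli.
Mean rate = 1.5 mm / 66 years ≈ 0.023 mm/yr.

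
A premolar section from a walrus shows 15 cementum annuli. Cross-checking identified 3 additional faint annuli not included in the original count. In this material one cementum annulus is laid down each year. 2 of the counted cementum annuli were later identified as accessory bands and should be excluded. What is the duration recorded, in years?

Adjusted count: 15 − 2 + 3 = 16 cementum annuli.
With a one-to-one cementum annulus periodicity this is 16 years.

16 yr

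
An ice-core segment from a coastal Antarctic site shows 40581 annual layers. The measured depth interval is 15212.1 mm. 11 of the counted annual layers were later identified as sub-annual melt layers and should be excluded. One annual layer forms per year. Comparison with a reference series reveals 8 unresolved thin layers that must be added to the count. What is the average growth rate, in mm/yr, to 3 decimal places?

0.375 mm/yr

True annual layer count = 40581 − 11 + 8 = 40578.
15212.1 mm over 40578 years gives 15212.1 / 40578 ≈ 0.375 mm/yr.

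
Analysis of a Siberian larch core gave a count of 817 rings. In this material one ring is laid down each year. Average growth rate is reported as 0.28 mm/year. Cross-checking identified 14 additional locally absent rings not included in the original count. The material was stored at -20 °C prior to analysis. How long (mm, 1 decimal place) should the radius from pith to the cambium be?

232.7 mm

After corrections the count is 817 + 14 = 831 rings.
Predicted length = 0.28 mm/year × 831 years = 232.7 mm.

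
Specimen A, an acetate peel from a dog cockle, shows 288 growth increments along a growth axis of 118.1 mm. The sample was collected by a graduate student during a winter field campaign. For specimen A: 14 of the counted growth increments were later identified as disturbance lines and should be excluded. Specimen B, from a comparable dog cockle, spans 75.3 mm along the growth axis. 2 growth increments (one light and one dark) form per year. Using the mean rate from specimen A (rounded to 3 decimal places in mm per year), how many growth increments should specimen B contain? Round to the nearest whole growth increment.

Specimen A: adjusted count: 288 − 14 = 274 growth increments.
Specimen A: dividing by 2 growth increments per year: 274 / 2 = 137 years.
A: 118.1 mm over 137 years gives 118.1 / 137 ≈ 0.862 mm/year.
Specimen B: 75.3 mm / 0.862 mm per year = 87.35 years; at 2 growth increments per year that is 87.35 × 2 ≈ 175 growth increments.

175 growth increments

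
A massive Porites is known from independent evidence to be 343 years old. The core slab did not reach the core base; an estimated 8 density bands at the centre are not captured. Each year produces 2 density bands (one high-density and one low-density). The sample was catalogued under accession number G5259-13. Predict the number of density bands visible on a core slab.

678 density bands

343 years at 2 density bands per year gives 343 × 2 = 686 density bands.
Less the 8 uncaptured density bands: 686 − 8 = 678.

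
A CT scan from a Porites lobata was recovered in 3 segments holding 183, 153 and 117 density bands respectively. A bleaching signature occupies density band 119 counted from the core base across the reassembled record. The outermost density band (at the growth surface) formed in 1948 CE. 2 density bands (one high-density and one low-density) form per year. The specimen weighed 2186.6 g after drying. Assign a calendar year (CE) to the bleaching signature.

1781 CE

Total density bands = 183 + 153 + 117 = 453.
Between density band 119 and the growth surface there are 453 − 119 = 334 density bands.
Dividing by 2 density bands per year: 334 / 2 = 167 years.
1948 − 167 = 1781 CE.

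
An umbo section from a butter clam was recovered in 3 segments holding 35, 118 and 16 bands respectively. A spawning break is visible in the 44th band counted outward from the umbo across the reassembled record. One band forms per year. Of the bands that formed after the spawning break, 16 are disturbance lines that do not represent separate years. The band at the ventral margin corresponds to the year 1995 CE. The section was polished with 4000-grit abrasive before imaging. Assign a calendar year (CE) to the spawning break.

Total bands = 35 + 118 + 16 = 169.
169 − 44 = 125 bands lie beyond the spawning break toward the ventral margin.
Removing the 16 false bands leaves 125 − 16 = 109 true bands beyond the spawning break.
Counting back 109 years from 1995 CE places the spawning break in 1995 − 109 = 1886 CE.

1886 CE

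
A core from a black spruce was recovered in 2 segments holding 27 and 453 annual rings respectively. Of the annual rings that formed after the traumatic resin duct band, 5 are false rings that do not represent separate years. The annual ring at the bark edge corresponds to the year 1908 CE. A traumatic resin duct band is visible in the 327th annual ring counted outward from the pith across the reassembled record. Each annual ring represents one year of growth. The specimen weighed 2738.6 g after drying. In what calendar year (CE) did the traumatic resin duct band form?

1760 CE

Total annual rings = 27 + 453 = 480.
Between annual ring 327 and the bark edge there are 480 − 327 = 153 annual rings.
Removing the 5 false annual rings leaves 153 − 5 = 148 true annual rings beyond the traumatic resin duct band.
1908 − 148 = 1760 CE.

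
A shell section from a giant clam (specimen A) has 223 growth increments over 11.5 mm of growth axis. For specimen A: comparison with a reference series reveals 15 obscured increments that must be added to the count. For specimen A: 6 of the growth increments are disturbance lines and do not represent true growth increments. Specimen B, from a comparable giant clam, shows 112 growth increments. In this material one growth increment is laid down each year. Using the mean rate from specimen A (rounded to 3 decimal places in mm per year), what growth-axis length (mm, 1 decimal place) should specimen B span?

Specimen A: true growth increment count = 223 − 6 + 15 = 232.
A: Extension rate ≈ 11.5 / 232 = 0.050 mm per year.
B's length ≈ 0.050 × 112 = 5.6 mm.

5.6 mm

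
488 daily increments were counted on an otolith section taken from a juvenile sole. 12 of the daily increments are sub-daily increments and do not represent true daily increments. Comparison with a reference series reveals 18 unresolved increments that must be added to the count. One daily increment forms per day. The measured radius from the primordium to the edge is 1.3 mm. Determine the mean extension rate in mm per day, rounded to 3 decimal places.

Correcting the raw count gives 488 − 12 + 18 = 494 true daily increments.
Mean rate = 1.3 mm / 494 days ≈ 0.003 mm per day.

0.003 mm per day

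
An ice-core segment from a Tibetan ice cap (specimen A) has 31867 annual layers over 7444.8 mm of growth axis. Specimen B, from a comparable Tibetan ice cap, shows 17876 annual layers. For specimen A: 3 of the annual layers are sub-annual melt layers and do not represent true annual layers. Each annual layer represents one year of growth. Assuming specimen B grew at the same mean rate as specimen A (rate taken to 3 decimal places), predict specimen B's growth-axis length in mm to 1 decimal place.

4183.0 mm

Specimen A: adjusted count: 31867 − 3 = 31864 annual layers.
A: 7444.8 mm over 31864 years gives 7444.8 / 31864 ≈ 0.234 mm per year.
For B, 0.234 mm/year × 17876 years = 4183.0 mm.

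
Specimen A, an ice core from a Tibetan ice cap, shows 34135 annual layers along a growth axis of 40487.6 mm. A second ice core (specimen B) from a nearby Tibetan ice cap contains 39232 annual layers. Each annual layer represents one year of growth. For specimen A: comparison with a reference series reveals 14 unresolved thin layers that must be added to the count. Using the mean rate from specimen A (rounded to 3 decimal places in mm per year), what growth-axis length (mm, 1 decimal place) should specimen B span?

Specimen A: correcting the raw count gives 34135 + 14 = 34149 true annual layers.
A: Extension rate ≈ 40487.6 / 34149 = 1.186 mm/yr.
For B, 1.186 mm/year × 39232 years = 46529.2 mm.

46529.2 mm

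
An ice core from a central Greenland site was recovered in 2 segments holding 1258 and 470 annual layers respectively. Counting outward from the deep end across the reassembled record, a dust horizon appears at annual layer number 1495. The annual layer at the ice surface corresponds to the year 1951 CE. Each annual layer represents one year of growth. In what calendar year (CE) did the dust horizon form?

1718 CE

Total annual layers = 1258 + 470 = 1728.
The dust horizon sits at annual layer 1495 from the deep end, so 1728 − 1495 = 233 annual layers formed after it.
The annual layer at the ice surface is 1951 CE, so the dust horizon dates to 1951 − 233 = 1718 CE.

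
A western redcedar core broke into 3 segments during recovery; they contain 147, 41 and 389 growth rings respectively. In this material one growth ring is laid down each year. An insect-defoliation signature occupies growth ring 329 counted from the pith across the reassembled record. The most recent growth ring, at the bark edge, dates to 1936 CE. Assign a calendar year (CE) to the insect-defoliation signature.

Total growth rings = 147 + 41 + 389 = 577.
The insect-defoliation signature sits at growth ring 329 from the pith, so 577 − 329 = 248 growth rings formed after it.
The growth ring at the bark edge is 1936 CE, so the insect-defoliation signature dates to 1936 − 248 = 1688 CE.

1688 CE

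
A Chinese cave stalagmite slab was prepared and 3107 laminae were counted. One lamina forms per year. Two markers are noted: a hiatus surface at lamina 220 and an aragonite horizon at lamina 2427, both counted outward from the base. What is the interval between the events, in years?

2207 years

The two markers are separated by 2427 − 220 = 2207 laminae.
One lamina per year makes the interval 2207 years.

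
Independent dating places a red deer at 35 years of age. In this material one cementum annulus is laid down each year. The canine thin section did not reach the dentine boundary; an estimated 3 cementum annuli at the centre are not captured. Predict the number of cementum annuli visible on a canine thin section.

One cementum annulus per year gives 35 cementum annuli over 35 years.
35 − 3 missed = 32 cementum annuli expected in the prepared section.

32 cementum annuli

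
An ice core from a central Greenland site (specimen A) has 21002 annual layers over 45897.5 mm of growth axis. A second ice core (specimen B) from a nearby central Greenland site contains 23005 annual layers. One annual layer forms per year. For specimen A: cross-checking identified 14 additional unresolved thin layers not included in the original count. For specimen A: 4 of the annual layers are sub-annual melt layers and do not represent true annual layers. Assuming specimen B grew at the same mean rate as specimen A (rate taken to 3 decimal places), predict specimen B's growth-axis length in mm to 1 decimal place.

50242.9 mm

Specimen A: after corrections the count is 21002 − 4 + 14 = 21012 annual layers.
A: Mean rate = 45897.5 mm / 21012 years ≈ 2.184 mm/yr.
For B, 2.184 mm/year × 23005 years = 50242.9 mm.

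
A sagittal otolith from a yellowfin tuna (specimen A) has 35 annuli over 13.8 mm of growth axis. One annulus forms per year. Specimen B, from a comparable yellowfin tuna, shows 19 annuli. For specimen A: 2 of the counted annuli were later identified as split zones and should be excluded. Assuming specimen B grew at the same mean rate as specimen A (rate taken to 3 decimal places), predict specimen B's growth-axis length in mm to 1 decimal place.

Specimen A: after corrections the count is 35 − 2 = 33 annuli.
A: Extension rate ≈ 13.8 / 33 = 0.418 mm per year.
Length of B = 0.418 × 19 = 7.9 mm.

7.9 mm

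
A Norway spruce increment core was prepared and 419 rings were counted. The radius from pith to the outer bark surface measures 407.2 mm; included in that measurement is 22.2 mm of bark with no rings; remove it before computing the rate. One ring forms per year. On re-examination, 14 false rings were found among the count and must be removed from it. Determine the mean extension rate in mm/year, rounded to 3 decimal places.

0.951 mm/year

True ring count = 419 − 14 = 405.
Removing the 22.2 mm offcut leaves 407.2 − 22.2 = 385.0 mm.
Extension rate ≈ 385.0 / 405 = 0.951 mm/year.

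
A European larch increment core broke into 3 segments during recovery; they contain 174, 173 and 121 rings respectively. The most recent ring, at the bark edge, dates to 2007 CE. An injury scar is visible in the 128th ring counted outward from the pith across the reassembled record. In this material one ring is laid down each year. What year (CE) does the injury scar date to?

1667 CE

Total rings = 174 + 173 + 121 = 468.
468 − 128 = 340 rings lie beyond the injury scar toward the bark edge.
Counting back 340 years from 2007 CE places the injury scar in 2007 − 340 = 1667 CE.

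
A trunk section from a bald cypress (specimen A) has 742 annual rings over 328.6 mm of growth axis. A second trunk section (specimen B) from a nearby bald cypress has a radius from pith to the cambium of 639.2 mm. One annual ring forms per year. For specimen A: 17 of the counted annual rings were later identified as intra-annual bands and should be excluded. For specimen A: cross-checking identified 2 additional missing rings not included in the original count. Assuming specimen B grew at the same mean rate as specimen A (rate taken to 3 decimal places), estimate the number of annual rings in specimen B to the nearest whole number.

Specimen A: true annual ring count = 742 − 17 + 2 = 727.
A: Mean rate = 328.6 mm / 727 years ≈ 0.452 mm/yr.
B spans 639.2 / 0.452 = 1414.16 years ≈ 1414 annual rings.

1414 annual rings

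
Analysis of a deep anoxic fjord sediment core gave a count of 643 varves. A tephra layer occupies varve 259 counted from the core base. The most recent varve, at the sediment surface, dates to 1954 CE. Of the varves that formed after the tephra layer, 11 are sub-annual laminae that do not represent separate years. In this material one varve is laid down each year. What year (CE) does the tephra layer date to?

Between varve 259 and the sediment surface there are 643 − 259 = 384 varves.
Removing the 11 false varves leaves 384 − 11 = 373 true varves beyond the tephra layer.
1954 − 373 = 1581 CE.

1581 CE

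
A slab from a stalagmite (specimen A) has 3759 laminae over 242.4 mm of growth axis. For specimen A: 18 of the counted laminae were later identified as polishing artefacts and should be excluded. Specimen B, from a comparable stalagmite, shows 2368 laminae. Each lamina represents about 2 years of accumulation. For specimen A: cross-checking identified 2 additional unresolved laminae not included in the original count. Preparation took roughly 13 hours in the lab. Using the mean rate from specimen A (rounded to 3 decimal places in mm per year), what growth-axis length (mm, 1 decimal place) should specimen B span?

Specimen A: true lamina count = 3759 − 18 + 2 = 3743.
Specimen A: multiplying by 2 years per lamina: 3743 × 2 = 7486 years.
A: Mean rate = 242.4 mm / 7486 years ≈ 0.032 mm per year.
Specimen B: 2368 laminae at 2 years each span 2368 × 2 = 4736 years. Length of B = 0.032 × 4736 = 151.6 mm.

151.6 mm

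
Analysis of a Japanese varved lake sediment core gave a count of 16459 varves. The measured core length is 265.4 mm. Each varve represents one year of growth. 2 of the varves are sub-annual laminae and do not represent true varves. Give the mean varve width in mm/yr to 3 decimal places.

Adjusted count: 16459 − 2 = 16457 varves.
Mean rate = 265.4 mm / 16457 years ≈ 0.016 mm/yr.

0.016 mm/yr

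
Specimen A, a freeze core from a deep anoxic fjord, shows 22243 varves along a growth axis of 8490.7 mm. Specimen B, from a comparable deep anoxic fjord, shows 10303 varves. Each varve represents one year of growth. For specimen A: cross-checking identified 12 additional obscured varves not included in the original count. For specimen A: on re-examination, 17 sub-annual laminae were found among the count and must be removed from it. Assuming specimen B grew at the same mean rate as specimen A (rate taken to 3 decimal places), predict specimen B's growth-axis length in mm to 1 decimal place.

Specimen A: adjusted count: 22243 − 17 + 12 = 22238 varves.
A: Mean rate = 8490.7 mm / 22238 years ≈ 0.382 mm per year.
Length of B = 0.382 × 10303 = 3935.7 mm.

3935.7 mm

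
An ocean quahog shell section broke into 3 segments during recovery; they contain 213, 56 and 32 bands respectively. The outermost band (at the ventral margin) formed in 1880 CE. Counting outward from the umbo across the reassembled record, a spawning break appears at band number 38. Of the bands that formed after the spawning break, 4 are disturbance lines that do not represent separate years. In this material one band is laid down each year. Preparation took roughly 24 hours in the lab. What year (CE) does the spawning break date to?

Total bands = 213 + 56 + 32 = 301.
301 − 38 = 263 bands lie beyond the spawning break toward the ventral margin.
263 − 4 false = 259 true bands after the spawning break.
The band at the ventral margin is 1880 CE, so the spawning break dates to 1880 − 259 = 1621 CE.

1621 CE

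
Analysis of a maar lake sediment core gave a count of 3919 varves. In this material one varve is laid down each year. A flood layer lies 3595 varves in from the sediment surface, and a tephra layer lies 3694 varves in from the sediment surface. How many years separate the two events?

3694 − 3595 = 99 varves lie between the two events.
One varve per year makes the interval 99 years.

99 years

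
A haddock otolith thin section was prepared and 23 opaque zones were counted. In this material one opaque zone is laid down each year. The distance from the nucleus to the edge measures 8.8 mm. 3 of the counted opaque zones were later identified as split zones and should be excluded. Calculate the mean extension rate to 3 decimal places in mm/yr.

0.440 mm/yr

Adjusted count: 23 − 3 = 20 opaque zones.
8.8 mm over 20 years gives 8.8 / 20 ≈ 0.440 mm/yr.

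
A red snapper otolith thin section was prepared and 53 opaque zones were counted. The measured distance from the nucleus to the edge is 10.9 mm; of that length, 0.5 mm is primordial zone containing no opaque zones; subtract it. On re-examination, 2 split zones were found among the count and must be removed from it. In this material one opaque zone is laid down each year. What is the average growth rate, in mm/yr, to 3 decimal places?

0.204 mm/yr

True opaque zone count = 53 − 2 = 51.
Net length = 10.9 − 0.5 = 10.4 mm.
10.4 mm over 51 years gives 10.4 / 51 ≈ 0.204 mm/yr.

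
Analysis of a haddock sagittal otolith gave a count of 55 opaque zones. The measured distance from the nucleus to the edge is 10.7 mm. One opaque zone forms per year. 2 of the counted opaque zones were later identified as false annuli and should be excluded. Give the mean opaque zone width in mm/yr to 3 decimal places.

After corrections the count is 55 − 2 = 53 opaque zones.
Mean rate = 10.7 mm / 53 years ≈ 0.202 mm/yr.

0.202 mm/yr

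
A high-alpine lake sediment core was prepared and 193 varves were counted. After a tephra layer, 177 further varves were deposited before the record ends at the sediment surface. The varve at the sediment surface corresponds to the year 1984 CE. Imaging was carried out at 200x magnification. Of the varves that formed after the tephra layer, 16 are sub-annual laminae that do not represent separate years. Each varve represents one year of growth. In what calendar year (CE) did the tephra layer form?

1823 CE

177 varves post-date the tephra layer.
Removing the 16 false varves leaves 177 − 16 = 161 true varves beyond the tephra layer.
1984 − 161 = 1823 CE.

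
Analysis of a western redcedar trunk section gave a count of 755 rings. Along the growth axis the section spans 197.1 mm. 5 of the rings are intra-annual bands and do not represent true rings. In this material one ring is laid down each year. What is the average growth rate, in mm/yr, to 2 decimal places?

0.26 mm/yr

Adjusted count: 755 − 5 = 750 rings.
197.1 mm over 750 years gives 197.1 / 750 ≈ 0.26 mm/yr.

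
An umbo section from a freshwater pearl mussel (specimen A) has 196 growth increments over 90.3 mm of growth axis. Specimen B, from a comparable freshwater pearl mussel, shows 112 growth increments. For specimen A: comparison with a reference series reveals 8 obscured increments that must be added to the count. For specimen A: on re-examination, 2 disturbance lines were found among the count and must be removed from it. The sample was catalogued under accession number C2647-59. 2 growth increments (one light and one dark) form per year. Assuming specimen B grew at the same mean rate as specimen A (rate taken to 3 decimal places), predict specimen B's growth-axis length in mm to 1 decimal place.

50.1 mm

Specimen A: correcting the raw count gives 196 − 2 + 8 = 202 true growth increments.
Specimen A: 202 growth increments at 2 per year is 202 / 2 = 101 years.
A: 90.3 mm over 101 years gives 90.3 / 101 ≈ 0.894 mm per year.
Specimen B: dividing by 2 growth increments per year: 112 / 2 = 56 years. B's length ≈ 0.894 × 56 = 50.1 mm.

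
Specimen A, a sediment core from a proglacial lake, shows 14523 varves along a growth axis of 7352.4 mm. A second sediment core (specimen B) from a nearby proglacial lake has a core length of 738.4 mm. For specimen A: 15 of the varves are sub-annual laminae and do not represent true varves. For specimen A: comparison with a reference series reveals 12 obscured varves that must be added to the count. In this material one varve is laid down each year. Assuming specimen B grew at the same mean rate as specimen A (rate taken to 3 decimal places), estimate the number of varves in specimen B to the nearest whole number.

1459 varves

Specimen A: correcting the raw count gives 14523 − 15 + 12 = 14520 true varves.
A: Mean rate = 7352.4 mm / 14520 years ≈ 0.506 mm/year.
Specimen B: 738.4 mm / 0.506 mm per year = 1459.29 years ≈ 1459 varves.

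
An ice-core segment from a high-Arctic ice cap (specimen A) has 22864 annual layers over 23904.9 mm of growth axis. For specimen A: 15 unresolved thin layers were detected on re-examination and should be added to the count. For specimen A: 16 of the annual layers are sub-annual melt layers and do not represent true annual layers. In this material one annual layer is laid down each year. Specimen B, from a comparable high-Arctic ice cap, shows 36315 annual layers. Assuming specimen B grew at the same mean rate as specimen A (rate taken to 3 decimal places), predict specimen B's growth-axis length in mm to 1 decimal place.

37985.5 mm

Specimen A: correcting the raw count gives 22864 − 16 + 15 = 22863 true annual layers.
A: Mean rate = 23904.9 mm / 22863 years ≈ 1.046 mm per year.
B's length ≈ 1.046 × 36315 = 37985.5 mm.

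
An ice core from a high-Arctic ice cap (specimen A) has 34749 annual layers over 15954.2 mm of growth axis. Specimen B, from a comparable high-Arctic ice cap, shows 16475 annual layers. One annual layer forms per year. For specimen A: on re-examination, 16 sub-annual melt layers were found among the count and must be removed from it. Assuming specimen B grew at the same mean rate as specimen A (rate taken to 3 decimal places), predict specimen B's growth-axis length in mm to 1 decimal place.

7562.0 mm

Specimen A: after corrections the count is 34749 − 16 = 34733 annual layers.
A: Extension rate ≈ 15954.2 / 34733 = 0.459 mm/year.
Length of B = 0.459 × 16475 = 7562.0 mm.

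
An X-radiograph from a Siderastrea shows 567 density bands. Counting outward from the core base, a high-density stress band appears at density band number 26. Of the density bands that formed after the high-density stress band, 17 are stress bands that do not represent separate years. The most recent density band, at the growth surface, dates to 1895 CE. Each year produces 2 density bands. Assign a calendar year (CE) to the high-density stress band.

Between density band 26 and the growth surface there are 567 − 26 = 541 density bands.
Removing the 17 false density bands leaves 541 − 17 = 524 true density bands beyond the high-density stress band.
Dividing by 2 density bands per year: 524 / 2 = 262 years.
Counting back 262 years from 1895 CE places the high-density stress band in 1895 − 262 = 1633 CE.

1633 CE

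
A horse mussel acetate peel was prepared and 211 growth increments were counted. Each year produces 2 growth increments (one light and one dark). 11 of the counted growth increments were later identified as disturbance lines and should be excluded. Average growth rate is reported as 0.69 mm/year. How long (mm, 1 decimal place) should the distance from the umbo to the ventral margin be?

After corrections the count is 211 − 11 = 200 growth increments.
Dividing by 2 growth increments per year: 200 / 2 = 100 years.
Length ≈ 0.69 × 100 = 69.0 mm.

69.0 mm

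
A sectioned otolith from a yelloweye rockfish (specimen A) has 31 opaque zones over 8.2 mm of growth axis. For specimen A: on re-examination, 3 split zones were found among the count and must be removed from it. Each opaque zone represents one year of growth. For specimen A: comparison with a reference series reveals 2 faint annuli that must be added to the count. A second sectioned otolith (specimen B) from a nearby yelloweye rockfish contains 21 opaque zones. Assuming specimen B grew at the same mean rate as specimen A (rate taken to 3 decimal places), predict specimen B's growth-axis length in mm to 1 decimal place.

Specimen A: after corrections the count is 31 − 3 + 2 = 30 opaque zones.
A: 8.2 mm over 30 years gives 8.2 / 30 ≈ 0.273 mm/year.
Length of B = 0.273 × 21 = 5.7 mm.

5.7 mm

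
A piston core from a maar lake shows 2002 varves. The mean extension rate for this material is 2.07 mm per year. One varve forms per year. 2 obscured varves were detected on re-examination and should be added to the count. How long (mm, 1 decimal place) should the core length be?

True varve count = 2002 + 2 = 2004.
Predicted length = 2.07 mm/year × 2004 years = 4148.3 mm.

4148.3 mm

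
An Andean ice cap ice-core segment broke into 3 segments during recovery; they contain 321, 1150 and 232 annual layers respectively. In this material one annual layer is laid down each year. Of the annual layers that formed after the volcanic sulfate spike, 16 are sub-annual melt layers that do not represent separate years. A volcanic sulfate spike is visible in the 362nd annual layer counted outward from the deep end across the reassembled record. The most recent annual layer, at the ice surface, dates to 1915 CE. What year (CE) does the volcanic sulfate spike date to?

590 CE

Total annual layers = 321 + 1150 + 232 = 1703.
Between annual layer 362 and the ice surface there are 1703 − 362 = 1341 annual layers.
Removing the 16 false annual layers leaves 1341 − 16 = 1325 true annual layers beyond the volcanic sulfate spike.
1915 − 1325 = 590 CE.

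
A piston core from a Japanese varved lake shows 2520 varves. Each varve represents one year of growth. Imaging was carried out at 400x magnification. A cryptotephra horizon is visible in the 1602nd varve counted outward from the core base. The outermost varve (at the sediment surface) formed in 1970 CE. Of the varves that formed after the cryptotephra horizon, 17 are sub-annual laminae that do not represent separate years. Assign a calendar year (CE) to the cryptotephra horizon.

The cryptotephra horizon sits at varve 1602 from the core base, so 2520 − 1602 = 918 varves formed after it.
Excluding 17 false varves: 918 − 17 = 901.
The varve at the sediment surface is 1970 CE, so the cryptotephra horizon dates to 1970 − 901 = 1069 CE.

1069 CE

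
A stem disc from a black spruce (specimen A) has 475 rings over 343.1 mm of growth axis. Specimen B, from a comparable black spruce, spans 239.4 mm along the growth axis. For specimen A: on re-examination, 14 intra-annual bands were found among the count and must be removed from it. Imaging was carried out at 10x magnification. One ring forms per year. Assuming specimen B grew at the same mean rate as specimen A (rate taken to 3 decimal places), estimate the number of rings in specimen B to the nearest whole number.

Specimen A: adjusted count: 475 − 14 = 461 rings.
A: Extension rate ≈ 343.1 / 461 = 0.744 mm per year.
B spans 239.4 / 0.744 = 321.77 years ≈ 322 rings.

322 rings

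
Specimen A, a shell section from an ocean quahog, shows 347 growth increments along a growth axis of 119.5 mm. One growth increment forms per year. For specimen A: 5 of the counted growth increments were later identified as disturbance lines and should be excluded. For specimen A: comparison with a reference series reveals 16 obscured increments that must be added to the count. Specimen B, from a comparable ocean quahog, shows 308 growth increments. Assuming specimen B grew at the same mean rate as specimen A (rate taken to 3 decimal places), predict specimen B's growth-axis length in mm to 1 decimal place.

Specimen A: after corrections the count is 347 − 5 + 16 = 358 growth increments.
A: 119.5 mm over 358 years gives 119.5 / 358 ≈ 0.334 mm per year.
For B, 0.334 mm/year × 308 years = 102.9 mm.

102.9 mm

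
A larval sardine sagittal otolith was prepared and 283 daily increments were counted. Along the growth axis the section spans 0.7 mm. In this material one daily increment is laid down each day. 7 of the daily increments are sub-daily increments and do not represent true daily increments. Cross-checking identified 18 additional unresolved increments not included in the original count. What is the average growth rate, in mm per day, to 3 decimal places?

Adjusted count: 283 − 7 + 18 = 294 daily increments.
0.7 mm over 294 days gives 0.7 / 294 ≈ 0.002 mm per day.

0.002 mm per day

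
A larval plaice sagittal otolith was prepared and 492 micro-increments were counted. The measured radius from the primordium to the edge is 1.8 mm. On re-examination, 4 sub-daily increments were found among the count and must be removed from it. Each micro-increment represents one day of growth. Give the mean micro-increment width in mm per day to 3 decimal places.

0.004 mm per day

True micro-increment count = 492 − 4 = 488.
Mean rate = 1.8 mm / 488 days ≈ 0.004 mm per day.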